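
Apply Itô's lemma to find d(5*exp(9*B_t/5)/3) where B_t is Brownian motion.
d(5*exp(9*B_t/5)/3) = (27*exp(9*B_t/5)/10) dt + (3*exp(9*B_t/5)) dB_t

Itô's formula for f(B_t) gives d f(B_t) = f'(B_t) dB_t + (1/2) f''(B_t) dt. Compute derivatives of f(x) = 5*exp(9*x/5)/3:
  f'(x)  = 3*exp(9*x/5)
  f''(x) = 27*exp(9*x/5)/5
Substitute x = B_t and multiply the f'' term by 1/2:
  drift     = (1/2) * (27*exp(9*x/5)/5) evaluated at B_t = 27*exp(9*B_t/5)/10
  diffusion = (3*exp(9*x/5)) evaluated at B_t = 3*exp(9*B_t/5)
Therefore d(5*exp(9*B_t/5)/3) = (27*exp(9*B_t/5)/10) dt + (3*exp(9*B_t/5)) dB_t.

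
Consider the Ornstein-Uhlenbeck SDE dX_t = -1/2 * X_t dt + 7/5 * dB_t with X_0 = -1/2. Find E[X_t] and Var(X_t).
E[X_t] = -exp(-t/2)/2; Var(X_t) = 49/25 - 49*exp(-t)/25

The OU SDE dX = -theta X dt + sigma dB admits the integrating factor exp(theta t): d(exp(theta t) X_t) = sigma exp(theta t) dB_t. Integrating from 0 to t:
  X_t = x_0 * exp(-theta t) + sigma * int_0^t exp(-theta (t-s)) dB_s.
The Itô integral has mean 0 and (by the Itô isometry) variance sigma^2 * int_0^t exp(-2 theta (t - s)) ds = sigma^2 * (1 - exp(-2 theta t)) / (2 theta).
With theta = 1/2, sigma = 7/5, x_0 = -1/2:
  E[X_t] = -1/2 * exp(-1/2 t) = -exp(-t/2)/2
  Var(X_t) = (7/5)^2 * (1 - exp(-2*1/2 t)) / (2 * 1/2) = 49/25 - 49*exp(-t)/25.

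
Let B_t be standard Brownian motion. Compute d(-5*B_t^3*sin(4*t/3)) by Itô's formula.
d(-5*B_t^3*sin(4*t/3)) = (-20*B_t^3*cos(4*t/3)/3 - 15*B_t*sin(4*t/3)) dt + (-15*B_t^2*sin(4*t/3)) dB_t

Itô's formula for f(t, x): d f(t, B_t) = (f_t + (1/2) f_xx) dt + f_x dB_t. Compute partials of f(t, x) = -5*x^3*sin(4*t/3):
  f_t(t,x)  = -20*x^3*cos(4*t/3)/3
  f_x(t,x)  = -15*x^2*sin(4*t/3)
  f_xx(t,x) = -30*x*sin(4*t/3)
Assemble drift = f_t + (1/2) f_xx = -20*x^3*cos(4*t/3)/3 - 15*x*sin(4*t/3) and diffusion = f_x = -15*x^2*sin(4*t/3). Substituting x = B_t:
  d(-5*B_t^3*sin(4*t/3)) = (-20*B_t^3*cos(4*t/3)/3 - 15*B_t*sin(4*t/3)) dt + (-15*B_t^2*sin(4*t/3)) dB_t.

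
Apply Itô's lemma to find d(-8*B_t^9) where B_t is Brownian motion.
d(-8*B_t^9) = (-288*B_t^7) dt + (-72*B_t^8) dB_t

Itô's formula for f(B_t) gives d f(B_t) = f'(B_t) dB_t + (1/2) f''(B_t) dt. Compute derivatives of f(x) = -8*x^9:
  f'(x)  = -72*x^8
  f''(x) = -576*x^7
Substitute x = B_t and multiply the f'' term by 1/2:
  drift     = (1/2) * (-576*x^7) evaluated at B_t = -288*B_t^7
  diffusion = (-72*x^8) evaluated at B_t = -72*B_t^8
Therefore d(-8*B_t^9) = (-288*B_t^7) dt + (-72*B_t^8) dB_t.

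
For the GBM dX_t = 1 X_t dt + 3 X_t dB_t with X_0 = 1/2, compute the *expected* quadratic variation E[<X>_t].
E[<X>_t] = 9*exp(11*t)/44 - 9/44

<X>_t = int_0^t (3 * X_s)^2 ds. Taking expectation inside the integral: E[<X>_t] = 3^2 * int_0^t E[X_s^2] ds. For GBM, E[X_s^2] = x_0^2 * exp((2 mu + sigma^2) s). Integrating:
  E[<X>_t] = 3^2 * (1/2)^2 * (exp((2*1 + 3^2) t) - 1) / (2*1 + 3^2)
           = 3^2 * (1/2)^2 * (exp(11 t) - 1) / 11 = 9*exp(11*t)/44 - 9/44.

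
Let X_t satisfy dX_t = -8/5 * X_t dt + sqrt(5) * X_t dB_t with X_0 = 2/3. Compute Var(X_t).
Var(X_t) = (4*exp(5*t) - 4)*exp(-16*t/5)/9

For GBM dX = mu X dt + sigma X dB with X_0 = x_0, apply Itô to Y = log X: dY = (mu - sigma^2/2) dt + sigma dB, so Y_t = log(x_0) + (mu - sigma^2/2) t + sigma B_t and hence X_t = x_0 * exp((mu - sigma^2/2) t + sigma B_t).
With mu = -8/5, sigma = sqrt(5), x_0 = 2/3, this gives:
  X_t = 2/3 * exp((-41/10) * t + (sqrt(5)) * B_t).
Since sigma*B_t ~ Normal(0, sigma^2 t), E[exp(sigma*B_t)] = exp(sigma^2 t / 2); so E[X_t] = x_0 * exp((mu - sigma^2/2) t) * exp(sigma^2 t / 2) = x_0 * exp(mu t) = 2*exp(-8*t/5)/3.
Var(X_t) = E[X_t^2] - (E[X_t])^2 = x_0^2 * exp(2 mu t) * (exp(sigma^2 t) - 1) = (4*exp(5*t) - 4)*exp(-16*t/5)/9.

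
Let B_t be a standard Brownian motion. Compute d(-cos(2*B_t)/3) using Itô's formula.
d(-cos(2*B_t)/3) = (2*cos(2*B_t)/3) dt + (2*sin(2*B_t)/3) dB_t

Itô's formula for f(B_t) gives d f(B_t) = f'(B_t) dB_t + (1/2) f''(B_t) dt. Compute derivatives of f(x) = -cos(2*x)/3:
  f'(x)  = 2*sin(2*x)/3
  f''(x) = 4*cos(2*x)/3
Substitute x = B_t and multiply the f'' term by 1/2:
  drift     = (1/2) * (4*cos(2*x)/3) evaluated at B_t = 2*cos(2*B_t)/3
  diffusion = (2*sin(2*x)/3) evaluated at B_t = 2*sin(2*B_t)/3
Therefore d(-cos(2*B_t)/3) = (2*cos(2*B_t)/3) dt + (2*sin(2*B_t)/3) dB_t.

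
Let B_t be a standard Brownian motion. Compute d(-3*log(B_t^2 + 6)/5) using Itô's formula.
d(-3*log(B_t^2 + 6)/5) = (3*(B_t^2 - 6)/(5*(B_t^2 + 6)^2)) dt + (-6*B_t/(5*B_t^2 + 30)) dB_t

Itô's formula for f(B_t) gives d f(B_t) = f'(B_t) dB_t + (1/2) f''(B_t) dt. Compute derivatives of f(x) = -3*log(x^2 + 6)/5:
  f'(x)  = -6*x/(5*x^2 + 30)
  f''(x) = 6*(x^2 - 6)/(5*(x^2 + 6)^2)
Substitute x = B_t and multiply the f'' term by 1/2:
  drift     = (1/2) * (6*(x^2 - 6)/(5*(x^2 + 6)^2)) evaluated at B_t = 3*(B_t^2 - 6)/(5*(B_t^2 + 6)^2)
  diffusion = (-6*x/(5*x^2 + 30)) evaluated at B_t = -6*B_t/(5*B_t^2 + 30)
Therefore d(-3*log(B_t^2 + 6)/5) = (3*(B_t^2 - 6)/(5*(B_t^2 + 6)^2)) dt + (-6*B_t/(5*B_t^2 + 30)) dB_t.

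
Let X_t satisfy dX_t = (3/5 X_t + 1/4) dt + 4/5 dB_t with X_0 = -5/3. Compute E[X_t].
E[X_t] = -5*exp(3*t/5)/4 - 5/12

Taking expectations and using E[dB_t] = 0, the mean m(t) = E[X_t] satisfies the ODE m'(t) = a m(t) + b with m(0) = x_0. With a = 3/5, b = 1/4, x_0 = -5/3, the solution is
  m(t) = x_0 * exp(a t) + (b/a) * (exp(a t) - 1)
       = (-5/3) * exp((3/5) t) + ((1/4)/(3/5)) * (exp((3/5) t) - 1)
       = -5*exp(3*t/5)/4 - 5/12.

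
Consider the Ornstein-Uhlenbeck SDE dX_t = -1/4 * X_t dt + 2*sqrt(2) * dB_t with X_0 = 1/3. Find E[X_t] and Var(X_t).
E[X_t] = exp(-t/4)/3; Var(X_t) = 16 - 16*exp(-t/2)

The OU SDE dX = -theta X dt + sigma dB admits the integrating factor exp(theta t): d(exp(theta t) X_t) = sigma exp(theta t) dB_t. Integrating from 0 to t:
  X_t = x_0 * exp(-theta t) + sigma * int_0^t exp(-theta (t-s)) dB_s.
The Itô integral has mean 0 and (by the Itô isometry) variance sigma^2 * int_0^t exp(-2 theta (t - s)) ds = sigma^2 * (1 - exp(-2 theta t)) / (2 theta).
With theta = 1/4, sigma = 2*sqrt(2), x_0 = 1/3:
  E[X_t] = 1/3 * exp(-1/4 t) = exp(-t/4)/3
  Var(X_t) = (2*sqrt(2))^2 * (1 - exp(-2*1/4 t)) / (2 * 1/4) = 16 - 16*exp(-t/2).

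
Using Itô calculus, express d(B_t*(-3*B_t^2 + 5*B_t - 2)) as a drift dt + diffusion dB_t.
d(B_t*(-3*B_t^2 + 5*B_t - 2)) = (5 - 9*B_t) dt + (-9*B_t^2 + 10*B_t - 2) dB_t

Itô's formula for f(B_t) gives d f(B_t) = f'(B_t) dB_t + (1/2) f''(B_t) dt. Compute derivatives of f(x) = x*(-3*x^2 + 5*x - 2):
  f'(x)  = -9*x^2 + 10*x - 2
  f''(x) = 10 - 18*x
Substitute x = B_t and multiply the f'' term by 1/2:
  drift     = (1/2) * (10 - 18*x) evaluated at B_t = 5 - 9*B_t
  diffusion = (-9*x^2 + 10*x - 2) evaluated at B_t = -9*B_t^2 + 10*B_t - 2
Therefore d(B_t*(-3*B_t^2 + 5*B_t - 2)) = (5 - 9*B_t) dt + (-9*B_t^2 + 10*B_t - 2) dB_t.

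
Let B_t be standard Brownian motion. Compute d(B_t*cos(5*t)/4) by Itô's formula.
d(B_t*cos(5*t)/4) = (-5*B_t*sin(5*t)/4) dt + (cos(5*t)/4) dB_t

Itô's formula for f(t, x): d f(t, B_t) = (f_t + (1/2) f_xx) dt + f_x dB_t. Compute partials of f(t, x) = x*cos(5*t)/4:
  f_t(t,x)  = -5*x*sin(5*t)/4
  f_x(t,x)  = cos(5*t)/4
  f_xx(t,x) = 0
Assemble drift = f_t + (1/2) f_xx = -5*x*sin(5*t)/4 and diffusion = f_x = cos(5*t)/4. Substituting x = B_t:
  d(B_t*cos(5*t)/4) = (-5*B_t*sin(5*t)/4) dt + (cos(5*t)/4) dB_t.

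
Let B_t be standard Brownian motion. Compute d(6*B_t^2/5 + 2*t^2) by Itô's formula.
d(6*B_t^2/5 + 2*t^2) = (4*t + 6/5) dt + (12*B_t/5) dB_t

Itô's formula for f(t, x): d f(t, B_t) = (f_t + (1/2) f_xx) dt + f_x dB_t. Compute partials of f(t, x) = 2*t^2 + 6*x^2/5:
  f_t(t,x)  = 4*t
  f_x(t,x)  = 12*x/5
  f_xx(t,x) = 12/5
Assemble drift = f_t + (1/2) f_xx = 4*t + 6/5 and diffusion = f_x = 12*x/5. Substituting x = B_t:
  d(6*B_t^2/5 + 2*t^2) = (4*t + 6/5) dt + (12*B_t/5) dB_t.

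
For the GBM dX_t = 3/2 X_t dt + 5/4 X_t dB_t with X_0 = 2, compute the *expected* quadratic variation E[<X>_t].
E[<X>_t] = 100*exp(73*t/16)/73 - 100/73

<X>_t = int_0^t ((5/4) * X_s)^2 ds. Taking expectation inside the integral: E[<X>_t] = (5/4)^2 * int_0^t E[X_s^2] ds. For GBM, E[X_s^2] = x_0^2 * exp((2 mu + sigma^2) s). Integrating:
  E[<X>_t] = (5/4)^2 * 2^2 * (exp((2*(3/2) + (5/4)^2) t) - 1) / (2*(3/2) + (5/4)^2)
           = (5/4)^2 * 2^2 * (exp((73/16) t) - 1) / (73/16) = 100*exp(73*t/16)/73 - 100/73.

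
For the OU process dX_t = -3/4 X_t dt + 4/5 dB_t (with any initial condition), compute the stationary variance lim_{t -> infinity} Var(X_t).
lim Var(X_t) = 32/75

The OU SDE dX = -theta X dt + sigma dB admits the integrating factor exp(theta t): d(exp(theta t) X_t) = sigma exp(theta t) dB_t. Integrating from 0 to t gives X_t = x_0 * exp(-theta t) + sigma * int_0^t exp(-theta (t-s)) dB_s for any initial x_0. The Itô integral has variance (by the Itô isometry) sigma^2 * int_0^t exp(-2 theta (t - s)) ds = sigma^2 * (1 - exp(-2 theta t)) / (2 theta), independent of x_0.
With theta = 3/4, sigma = 4/5:
  Var(X_t) = (4/5)^2 * (1 - exp(-2*3/4 t)) / (2 * 3/4) = 32/75 - 32*exp(-3*t/2)/75.
As t -> infinity, exp(-2*3/4 t) -> 0, so the stationary variance is sigma^2 / (2 theta) = 32/75.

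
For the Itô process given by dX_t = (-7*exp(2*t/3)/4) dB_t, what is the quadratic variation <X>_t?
<X>_t = 147*exp(4*t/3)/64 - 147/64

For an Itô process dX_t = a(t) dt + b(t) dB_t, the quadratic variation is <X>_t = int_0^t b(s)^2 ds (the drift term does not contribute). Here b(s) = -7*exp(2*s/3)/4, so
  b(s)^2 = 49*exp(4*s/3)/16.
Integrating from 0 to t:
  <X>_t = int_0^t (49*exp(4*s/3)/16) ds = 147*exp(4*t/3)/64 - 147/64.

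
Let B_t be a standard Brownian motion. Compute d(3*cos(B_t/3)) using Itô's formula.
d(3*cos(B_t/3)) = (-cos(B_t/3)/6) dt + (-sin(B_t/3)) dB_t

Itô's formula for f(B_t) gives d f(B_t) = f'(B_t) dB_t + (1/2) f''(B_t) dt. Compute derivatives of f(x) = 3*cos(x/3):
  f'(x)  = -sin(x/3)
  f''(x) = -cos(x/3)/3
Substitute x = B_t and multiply the f'' term by 1/2:
  drift     = (1/2) * (-cos(x/3)/3) evaluated at B_t = -cos(B_t/3)/6
  diffusion = (-sin(x/3)) evaluated at B_t = -sin(B_t/3)
Therefore d(3*cos(B_t/3)) = (-cos(B_t/3)/6) dt + (-sin(B_t/3)) dB_t.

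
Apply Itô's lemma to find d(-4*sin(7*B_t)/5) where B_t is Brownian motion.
d(-4*sin(7*B_t)/5) = (98*sin(7*B_t)/5) dt + (-28*cos(7*B_t)/5) dB_t

Itô's formula for f(B_t) gives d f(B_t) = f'(B_t) dB_t + (1/2) f''(B_t) dt. Compute derivatives of f(x) = -4*sin(7*x)/5:
  f'(x)  = -28*cos(7*x)/5
  f''(x) = 196*sin(7*x)/5
Substitute x = B_t and multiply the f'' term by 1/2:
  drift     = (1/2) * (196*sin(7*x)/5) evaluated at B_t = 98*sin(7*B_t)/5
  diffusion = (-28*cos(7*x)/5) evaluated at B_t = -28*cos(7*B_t)/5
Therefore d(-4*sin(7*B_t)/5) = (98*sin(7*B_t)/5) dt + (-28*cos(7*B_t)/5) dB_t.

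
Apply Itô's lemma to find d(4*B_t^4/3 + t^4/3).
d(4*B_t^4/3 + t^4/3) = (8*B_t^2 + 4*t^3/3) dt + (16*B_t^3/3) dB_t

Itô's formula for f(t, x): d f(t, B_t) = (f_t + (1/2) f_xx) dt + f_x dB_t. Compute partials of f(t, x) = t^4/3 + 4*x^4/3:
  f_t(t,x)  = 4*t^3/3
  f_x(t,x)  = 16*x^3/3
  f_xx(t,x) = 16*x^2
Assemble drift = f_t + (1/2) f_xx = 4*t^3/3 + 8*x^2 and diffusion = f_x = 16*x^3/3. Substituting x = B_t:
  d(4*B_t^4/3 + t^4/3) = (8*B_t^2 + 4*t^3/3) dt + (16*B_t^3/3) dB_t.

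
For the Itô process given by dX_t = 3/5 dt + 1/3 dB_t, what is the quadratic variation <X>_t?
<X>_t = t/9

For an Itô process dX_t = a(t) dt + b(t) dB_t, the quadratic variation is <X>_t = int_0^t b(s)^2 ds (the drift term does not contribute). Here b(s) = 1/3, so
  b(s)^2 = 1/9.
Integrating from 0 to t:
  <X>_t = int_0^t (1/9) ds = t/9.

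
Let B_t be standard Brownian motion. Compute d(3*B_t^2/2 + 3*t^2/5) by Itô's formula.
d(3*B_t^2/2 + 3*t^2/5) = (6*t/5 + 3/2) dt + (3*B_t) dB_t

Itô's formula for f(t, x): d f(t, B_t) = (f_t + (1/2) f_xx) dt + f_x dB_t. Compute partials of f(t, x) = 3*t^2/5 + 3*x^2/2:
  f_t(t,x)  = 6*t/5
  f_x(t,x)  = 3*x
  f_xx(t,x) = 3
Assemble drift = f_t + (1/2) f_xx = 6*t/5 + 3/2 and diffusion = f_x = 3*x. Substituting x = B_t:
  d(3*B_t^2/2 + 3*t^2/5) = (6*t/5 + 3/2) dt + (3*B_t) dB_t.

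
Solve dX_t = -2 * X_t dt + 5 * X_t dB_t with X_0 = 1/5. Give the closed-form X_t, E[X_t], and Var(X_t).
X_t = 1/5 * exp((-29/2) t + (5) B_t); E[X_t] = exp(-2*t)/5; Var(X_t) = (exp(25*t) - 1)*exp(-4*t)/25

For GBM dX = mu X dt + sigma X dB with X_0 = x_0, apply Itô to Y = log X: dY = (mu - sigma^2/2) dt + sigma dB, so Y_t = log(x_0) + (mu - sigma^2/2) t + sigma B_t and hence X_t = x_0 * exp((mu - sigma^2/2) t + sigma B_t).
With mu = -2, sigma = 5, x_0 = 1/5, this gives:
  X_t = 1/5 * exp((-29/2) * t + (5) * B_t).
Since sigma*B_t ~ Normal(0, sigma^2 t), E[exp(sigma*B_t)] = exp(sigma^2 t / 2); so E[X_t] = x_0 * exp((mu - sigma^2/2) t) * exp(sigma^2 t / 2) = x_0 * exp(mu t) = exp(-2*t)/5.
Var(X_t) = E[X_t^2] - (E[X_t])^2 = x_0^2 * exp(2 mu t) * (exp(sigma^2 t) - 1) = (exp(25*t) - 1)*exp(-4*t)/25.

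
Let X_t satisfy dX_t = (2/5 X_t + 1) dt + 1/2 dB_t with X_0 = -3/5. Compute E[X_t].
E[X_t] = 19*exp(2*t/5)/10 - 5/2

Taking expectations and using E[dB_t] = 0, the mean m(t) = E[X_t] satisfies the ODE m'(t) = a m(t) + b with m(0) = x_0. With a = 2/5, b = 1, x_0 = -3/5, the solution is
  m(t) = x_0 * exp(a t) + (b/a) * (exp(a t) - 1)
       = (-3/5) * exp((2/5) t) + (1/(2/5)) * (exp((2/5) t) - 1)
       = 19*exp(2*t/5)/10 - 5/2.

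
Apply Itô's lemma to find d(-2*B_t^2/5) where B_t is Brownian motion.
d(-2*B_t^2/5) = (-2/5) dt + (-4*B_t/5) dB_t

Itô's formula for f(B_t) gives d f(B_t) = f'(B_t) dB_t + (1/2) f''(B_t) dt. Compute derivatives of f(x) = -2*x^2/5:
  f'(x)  = -4*x/5
  f''(x) = -4/5
Substitute x = B_t and multiply the f'' term by 1/2:
  drift     = (1/2) * (-4/5) evaluated at B_t = -2/5
  diffusion = (-4*x/5) evaluated at B_t = -4*B_t/5
Therefore d(-2*B_t^2/5) = (-2/5) dt + (-4*B_t/5) dB_t.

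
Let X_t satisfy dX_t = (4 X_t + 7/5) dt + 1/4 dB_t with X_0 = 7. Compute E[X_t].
E[X_t] = 147*exp(4*t)/20 - 7/20

Taking expectations and using E[dB_t] = 0, the mean m(t) = E[X_t] satisfies the ODE m'(t) = a m(t) + b with m(0) = x_0. With a = 4, b = 7/5, x_0 = 7, the solution is
  m(t) = x_0 * exp(a t) + (b/a) * (exp(a t) - 1)
       = 7 * exp(4 t) + ((7/5)/4) * (exp(4 t) - 1)
       = 147*exp(4*t)/20 - 7/20.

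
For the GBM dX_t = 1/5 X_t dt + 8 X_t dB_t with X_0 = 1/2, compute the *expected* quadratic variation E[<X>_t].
E[<X>_t] = 40*exp(322*t/5)/161 - 40/161

<X>_t = int_0^t (8 * X_s)^2 ds. Taking expectation inside the integral: E[<X>_t] = 8^2 * int_0^t E[X_s^2] ds. For GBM, E[X_s^2] = x_0^2 * exp((2 mu + sigma^2) s). Integrating:
  E[<X>_t] = 8^2 * (1/2)^2 * (exp((2*(1/5) + 8^2) t) - 1) / (2*(1/5) + 8^2)
           = 8^2 * (1/2)^2 * (exp((322/5) t) - 1) / (322/5) = 40*exp(322*t/5)/161 - 40/161.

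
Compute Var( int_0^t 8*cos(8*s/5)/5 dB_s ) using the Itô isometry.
Var = 32*t/25 + 4*sin(8*t/5)*cos(8*t/5)/5

The Itô integral of a deterministic integrand f(s) has mean 0 because each increment f(s) * (B_{s+ds} - B_s) has mean 0. By the Itô isometry:
  Var( int_0^t f(s) dB_s ) = E[ (int_0^t f(s) dB_s)^2 ] = int_0^t f(s)^2 ds.
Here f(s) = 8*cos(8*s/5)/5, so f(s)^2 = 64*cos(8*s/5)^2/25. Integrate:
  int_0^t (64*cos(8*s/5)^2/25) ds = 32*t/25 + 4*sin(8*t/5)*cos(8*t/5)/5.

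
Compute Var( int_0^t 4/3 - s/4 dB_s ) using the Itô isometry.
Var = t*(3*t^2 - 48*t + 256)/144

The Itô integral of a deterministic integrand f(s) has mean 0 because each increment f(s) * (B_{s+ds} - B_s) has mean 0. By the Itô isometry:
  Var( int_0^t f(s) dB_s ) = E[ (int_0^t f(s) dB_s)^2 ] = int_0^t f(s)^2 ds.
Here f(s) = 4/3 - s/4, so f(s)^2 = (3*s - 16)^2/144. Integrate:
  int_0^t ((3*s - 16)^2/144) ds = t*(3*t^2 - 48*t + 256)/144.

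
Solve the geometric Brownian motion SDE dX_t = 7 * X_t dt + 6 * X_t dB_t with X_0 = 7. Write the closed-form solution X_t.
X_t = 7 * exp((-11) * t + (6) * B_t)

For GBM dX = mu X dt + sigma X dB with X_0 = x_0, apply Itô to Y = log X: dY = (mu - sigma^2/2) dt + sigma dB, so Y_t = log(x_0) + (mu - sigma^2/2) t + sigma B_t and hence X_t = x_0 * exp((mu - sigma^2/2) t + sigma B_t).
With mu = 7, sigma = 6, x_0 = 7, this gives:
  X_t = 7 * exp((-11) * t + (6) * B_t).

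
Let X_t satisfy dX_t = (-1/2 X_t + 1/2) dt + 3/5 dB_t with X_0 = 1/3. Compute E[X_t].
E[X_t] = 1 - 2*exp(-t/2)/3

Taking expectations and using E[dB_t] = 0, the mean m(t) = E[X_t] satisfies the ODE m'(t) = a m(t) + b with m(0) = x_0. With a = -1/2, b = 1/2, x_0 = 1/3, the solution is
  m(t) = x_0 * exp(a t) + (b/a) * (exp(a t) - 1)
       = (1/3) * exp((-1/2) t) + ((1/2)/(-1/2)) * (exp((-1/2) t) - 1)
       = 1 - 2*exp(-t/2)/3.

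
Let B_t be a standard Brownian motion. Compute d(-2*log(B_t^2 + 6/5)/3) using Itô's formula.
d(-2*log(B_t^2 + 6/5)/3) = (10*(5*B_t^2 - 6)/(3*(5*B_t^2 + 6)^2)) dt + (-20*B_t/(15*B_t^2 + 18)) dB_t

Itô's formula for f(B_t) gives d f(B_t) = f'(B_t) dB_t + (1/2) f''(B_t) dt. Compute derivatives of f(x) = -2*log(x^2 + 6/5)/3:
  f'(x)  = -20*x/(15*x^2 + 18)
  f''(x) = 20*(5*x^2 - 6)/(3*(5*x^2 + 6)^2)
Substitute x = B_t and multiply the f'' term by 1/2:
  drift     = (1/2) * (20*(5*x^2 - 6)/(3*(5*x^2 + 6)^2)) evaluated at B_t = 10*(5*B_t^2 - 6)/(3*(5*B_t^2 + 6)^2)
  diffusion = (-20*x/(15*x^2 + 18)) evaluated at B_t = -20*B_t/(15*B_t^2 + 18)
Therefore d(-2*log(B_t^2 + 6/5)/3) = (10*(5*B_t^2 - 6)/(3*(5*B_t^2 + 6)^2)) dt + (-20*B_t/(15*B_t^2 + 18)) dB_t.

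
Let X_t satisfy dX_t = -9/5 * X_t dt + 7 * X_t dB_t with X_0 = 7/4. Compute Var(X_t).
Var(X_t) = (49*exp(49*t) - 49)*exp(-18*t/5)/16

For GBM dX = mu X dt + sigma X dB with X_0 = x_0, apply Itô to Y = log X: dY = (mu - sigma^2/2) dt + sigma dB, so Y_t = log(x_0) + (mu - sigma^2/2) t + sigma B_t and hence X_t = x_0 * exp((mu - sigma^2/2) t + sigma B_t).
With mu = -9/5, sigma = 7, x_0 = 7/4, this gives:
  X_t = 7/4 * exp((-263/10) * t + (7) * B_t).
Since sigma*B_t ~ Normal(0, sigma^2 t), E[exp(sigma*B_t)] = exp(sigma^2 t / 2); so E[X_t] = x_0 * exp((mu - sigma^2/2) t) * exp(sigma^2 t / 2) = x_0 * exp(mu t) = 7*exp(-9*t/5)/4.
Var(X_t) = E[X_t^2] - (E[X_t])^2 = x_0^2 * exp(2 mu t) * (exp(sigma^2 t) - 1) = (49*exp(49*t) - 49)*exp(-18*t/5)/16.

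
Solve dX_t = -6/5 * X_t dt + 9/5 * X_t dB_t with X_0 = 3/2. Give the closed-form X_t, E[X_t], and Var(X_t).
X_t = 3/2 * exp((-141/50) t + (9/5) B_t); E[X_t] = 3*exp(-6*t/5)/2; Var(X_t) = (9*exp(81*t/25) - 9)*exp(-12*t/5)/4

For GBM dX = mu X dt + sigma X dB with X_0 = x_0, apply Itô to Y = log X: dY = (mu - sigma^2/2) dt + sigma dB, so Y_t = log(x_0) + (mu - sigma^2/2) t + sigma B_t and hence X_t = x_0 * exp((mu - sigma^2/2) t + sigma B_t).
With mu = -6/5, sigma = 9/5, x_0 = 3/2, this gives:
  X_t = 3/2 * exp((-141/50) * t + (9/5) * B_t).
Since sigma*B_t ~ Normal(0, sigma^2 t), E[exp(sigma*B_t)] = exp(sigma^2 t / 2); so E[X_t] = x_0 * exp((mu - sigma^2/2) t) * exp(sigma^2 t / 2) = x_0 * exp(mu t) = 3*exp(-6*t/5)/2.
Var(X_t) = E[X_t^2] - (E[X_t])^2 = x_0^2 * exp(2 mu t) * (exp(sigma^2 t) - 1) = (9*exp(81*t/25) - 9)*exp(-12*t/5)/4.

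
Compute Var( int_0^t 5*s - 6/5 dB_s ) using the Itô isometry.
Var = t*(625*t^2 - 450*t + 108)/75

The Itô integral of a deterministic integrand f(s) has mean 0 because each increment f(s) * (B_{s+ds} - B_s) has mean 0. By the Itô isometry:
  Var( int_0^t f(s) dB_s ) = E[ (int_0^t f(s) dB_s)^2 ] = int_0^t f(s)^2 ds.
Here f(s) = 5*s - 6/5, so f(s)^2 = (25*s - 6)^2/25. Integrate:
  int_0^t ((25*s - 6)^2/25) ds = t*(625*t^2 - 450*t + 108)/75.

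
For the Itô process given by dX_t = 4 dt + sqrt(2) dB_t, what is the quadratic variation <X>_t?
<X>_t = 2*t

For an Itô process dX_t = a(t) dt + b(t) dB_t, the quadratic variation is <X>_t = int_0^t b(s)^2 ds (the drift term does not contribute). Here b(s) = sqrt(2), so
  b(s)^2 = 2.
Integrating from 0 to t:
  <X>_t = int_0^t (2) ds = 2*t.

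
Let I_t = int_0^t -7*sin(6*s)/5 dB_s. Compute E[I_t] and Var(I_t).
E[I_t] = 0; Var(I_t) = 49*t/50 - 49*sin(12*t)/600

The Itô integral of a deterministic integrand f(s) has mean 0 because each increment f(s) * (B_{s+ds} - B_s) has mean 0. By the Itô isometry:
  Var( int_0^t f(s) dB_s ) = E[ (int_0^t f(s) dB_s)^2 ] = int_0^t f(s)^2 ds.
Here f(s) = -7*sin(6*s)/5, so f(s)^2 = 49*sin(6*s)^2/25. Integrate:
  int_0^t (49*sin(6*s)^2/25) ds = 49*t/50 - 49*sin(12*t)/600.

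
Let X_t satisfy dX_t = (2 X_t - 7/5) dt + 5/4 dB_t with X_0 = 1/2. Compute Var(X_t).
Var(X_t) = 25*exp(4*t)/64 - 25/64

The variance V(t) = Var(X_t) satisfies V'(t) = 2 a V(t) + c^2 with V(0) = 0 (drift coefficient is linear in X, diffusion is constant). With a = 2, c = 5/4, the solution is
  V(t) = (c^2 / (2 a)) * (exp(2 a t) - 1)
       = ((5/4)^2 / (2*2)) * (exp(4 t) - 1)
       = 25*exp(4*t)/64 - 25/64.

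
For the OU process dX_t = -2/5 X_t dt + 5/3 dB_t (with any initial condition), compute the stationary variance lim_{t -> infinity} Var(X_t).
lim Var(X_t) = 125/36

The OU SDE dX = -theta X dt + sigma dB admits the integrating factor exp(theta t): d(exp(theta t) X_t) = sigma exp(theta t) dB_t. Integrating from 0 to t gives X_t = x_0 * exp(-theta t) + sigma * int_0^t exp(-theta (t-s)) dB_s for any initial x_0. The Itô integral has variance (by the Itô isometry) sigma^2 * int_0^t exp(-2 theta (t - s)) ds = sigma^2 * (1 - exp(-2 theta t)) / (2 theta), independent of x_0.
With theta = 2/5, sigma = 5/3:
  Var(X_t) = (5/3)^2 * (1 - exp(-2*2/5 t)) / (2 * 2/5) = 125/36 - 125*exp(-4*t/5)/36.
As t -> infinity, exp(-2*2/5 t) -> 0, so the stationary variance is sigma^2 / (2 theta) = 125/36.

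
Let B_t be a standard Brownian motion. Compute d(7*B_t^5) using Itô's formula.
d(7*B_t^5) = (70*B_t^3) dt + (35*B_t^4) dB_t

Itô's formula for f(B_t) gives d f(B_t) = f'(B_t) dB_t + (1/2) f''(B_t) dt. Compute derivatives of f(x) = 7*x^5:
  f'(x)  = 35*x^4
  f''(x) = 140*x^3
Substitute x = B_t and multiply the f'' term by 1/2:
  drift     = (1/2) * (140*x^3) evaluated at B_t = 70*B_t^3
  diffusion = (35*x^4) evaluated at B_t = 35*B_t^4
Therefore d(7*B_t^5) = (70*B_t^3) dt + (35*B_t^4) dB_t.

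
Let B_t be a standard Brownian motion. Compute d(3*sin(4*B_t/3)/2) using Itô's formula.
d(3*sin(4*B_t/3)/2) = (-4*sin(4*B_t/3)/3) dt + (2*cos(4*B_t/3)) dB_t

Itô's formula for f(B_t) gives d f(B_t) = f'(B_t) dB_t + (1/2) f''(B_t) dt. Compute derivatives of f(x) = 3*sin(4*x/3)/2:
  f'(x)  = 2*cos(4*x/3)
  f''(x) = -8*sin(4*x/3)/3
Substitute x = B_t and multiply the f'' term by 1/2:
  drift     = (1/2) * (-8*sin(4*x/3)/3) evaluated at B_t = -4*sin(4*B_t/3)/3
  diffusion = (2*cos(4*x/3)) evaluated at B_t = 2*cos(4*B_t/3)
Therefore d(3*sin(4*B_t/3)/2) = (-4*sin(4*B_t/3)/3) dt + (2*cos(4*B_t/3)) dB_t.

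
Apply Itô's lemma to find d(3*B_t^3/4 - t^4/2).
d(3*B_t^3/4 - t^4/2) = (9*B_t/4 - 2*t^3) dt + (9*B_t^2/4) dB_t

Itô's formula for f(t, x): d f(t, B_t) = (f_t + (1/2) f_xx) dt + f_x dB_t. Compute partials of f(t, x) = -t^4/2 + 3*x^3/4:
  f_t(t,x)  = -2*t^3
  f_x(t,x)  = 9*x^2/4
  f_xx(t,x) = 9*x/2
Assemble drift = f_t + (1/2) f_xx = -2*t^3 + 9*x/4 and diffusion = f_x = 9*x^2/4. Substituting x = B_t:
  d(3*B_t^3/4 - t^4/2) = (9*B_t/4 - 2*t^3) dt + (9*B_t^2/4) dB_t.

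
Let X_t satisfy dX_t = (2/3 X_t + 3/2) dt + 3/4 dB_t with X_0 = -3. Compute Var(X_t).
Var(X_t) = 27*exp(4*t/3)/64 - 27/64

The variance V(t) = Var(X_t) satisfies V'(t) = 2 a V(t) + c^2 with V(0) = 0 (drift coefficient is linear in X, diffusion is constant). With a = 2/3, c = 3/4, the solution is
  V(t) = (c^2 / (2 a)) * (exp(2 a t) - 1)
       = ((3/4)^2 / (2*(2/3))) * (exp((4/3) t) - 1)
       = 27*exp(4*t/3)/64 - 27/64.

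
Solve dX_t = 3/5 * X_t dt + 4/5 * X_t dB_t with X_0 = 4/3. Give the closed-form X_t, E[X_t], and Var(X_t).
X_t = 4/3 * exp((7/25) t + (4/5) B_t); E[X_t] = 4*exp(3*t/5)/3; Var(X_t) = 16*(exp(16*t/25) - 1)*exp(6*t/5)/9

For GBM dX = mu X dt + sigma X dB with X_0 = x_0, apply Itô to Y = log X: dY = (mu - sigma^2/2) dt + sigma dB, so Y_t = log(x_0) + (mu - sigma^2/2) t + sigma B_t and hence X_t = x_0 * exp((mu - sigma^2/2) t + sigma B_t).
With mu = 3/5, sigma = 4/5, x_0 = 4/3, this gives:
  X_t = 4/3 * exp((7/25) * t + (4/5) * B_t).
Since sigma*B_t ~ Normal(0, sigma^2 t), E[exp(sigma*B_t)] = exp(sigma^2 t / 2); so E[X_t] = x_0 * exp((mu - sigma^2/2) t) * exp(sigma^2 t / 2) = x_0 * exp(mu t) = 4*exp(3*t/5)/3.
Var(X_t) = E[X_t^2] - (E[X_t])^2 = x_0^2 * exp(2 mu t) * (exp(sigma^2 t) - 1) = 16*(exp(16*t/25) - 1)*exp(6*t/5)/9.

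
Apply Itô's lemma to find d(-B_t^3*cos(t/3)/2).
d(-B_t^3*cos(t/3)/2) = (B_t*(B_t^2*sin(t/3) - 9*cos(t/3))/6) dt + (-3*B_t^2*cos(t/3)/2) dB_t

Itô's formula for f(t, x): d f(t, B_t) = (f_t + (1/2) f_xx) dt + f_x dB_t. Compute partials of f(t, x) = -x^3*cos(t/3)/2:
  f_t(t,x)  = x^3*sin(t/3)/6
  f_x(t,x)  = -3*x^2*cos(t/3)/2
  f_xx(t,x) = -3*x*cos(t/3)
Assemble drift = f_t + (1/2) f_xx = x*(x^2*sin(t/3) - 9*cos(t/3))/6 and diffusion = f_x = -3*x^2*cos(t/3)/2. Substituting x = B_t:
  d(-B_t^3*cos(t/3)/2) = (B_t*(B_t^2*sin(t/3) - 9*cos(t/3))/6) dt + (-3*B_t^2*cos(t/3)/2) dB_t.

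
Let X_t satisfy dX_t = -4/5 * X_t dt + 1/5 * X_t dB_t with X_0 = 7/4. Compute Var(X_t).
Var(X_t) = (49*exp(t/25) - 49)*exp(-8*t/5)/16

For GBM dX = mu X dt + sigma X dB with X_0 = x_0, apply Itô to Y = log X: dY = (mu - sigma^2/2) dt + sigma dB, so Y_t = log(x_0) + (mu - sigma^2/2) t + sigma B_t and hence X_t = x_0 * exp((mu - sigma^2/2) t + sigma B_t).
With mu = -4/5, sigma = 1/5, x_0 = 7/4, this gives:
  X_t = 7/4 * exp((-41/50) * t + (1/5) * B_t).
Since sigma*B_t ~ Normal(0, sigma^2 t), E[exp(sigma*B_t)] = exp(sigma^2 t / 2); so E[X_t] = x_0 * exp((mu - sigma^2/2) t) * exp(sigma^2 t / 2) = x_0 * exp(mu t) = 7*exp(-4*t/5)/4.
Var(X_t) = E[X_t^2] - (E[X_t])^2 = x_0^2 * exp(2 mu t) * (exp(sigma^2 t) - 1) = (49*exp(t/25) - 49)*exp(-8*t/5)/16.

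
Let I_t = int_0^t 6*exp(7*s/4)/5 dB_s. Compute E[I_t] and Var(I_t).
E[I_t] = 0; Var(I_t) = 72*exp(7*t/2)/175 - 72/175

The Itô integral of a deterministic integrand f(s) has mean 0 because each increment f(s) * (B_{s+ds} - B_s) has mean 0. By the Itô isometry:
  Var( int_0^t f(s) dB_s ) = E[ (int_0^t f(s) dB_s)^2 ] = int_0^t f(s)^2 ds.
Here f(s) = 6*exp(7*s/4)/5, so f(s)^2 = 36*exp(7*s/2)/25. Integrate:
  int_0^t (36*exp(7*s/2)/25) ds = 72*exp(7*t/2)/175 - 72/175.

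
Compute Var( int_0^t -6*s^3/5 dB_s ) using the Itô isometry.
Var = 36*t^7/175

The Itô integral of a deterministic integrand f(s) has mean 0 because each increment f(s) * (B_{s+ds} - B_s) has mean 0. By the Itô isometry:
  Var( int_0^t f(s) dB_s ) = E[ (int_0^t f(s) dB_s)^2 ] = int_0^t f(s)^2 ds.
Here f(s) = -6*s^3/5, so f(s)^2 = 36*s^6/25. Integrate:
  int_0^t (36*s^6/25) ds = 36*t^7/175.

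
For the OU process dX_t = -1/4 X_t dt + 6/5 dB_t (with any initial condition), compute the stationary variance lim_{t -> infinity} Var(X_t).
lim Var(X_t) = 72/25

The OU SDE dX = -theta X dt + sigma dB admits the integrating factor exp(theta t): d(exp(theta t) X_t) = sigma exp(theta t) dB_t. Integrating from 0 to t gives X_t = x_0 * exp(-theta t) + sigma * int_0^t exp(-theta (t-s)) dB_s for any initial x_0. The Itô integral has variance (by the Itô isometry) sigma^2 * int_0^t exp(-2 theta (t - s)) ds = sigma^2 * (1 - exp(-2 theta t)) / (2 theta), independent of x_0.
With theta = 1/4, sigma = 6/5:
  Var(X_t) = (6/5)^2 * (1 - exp(-2*1/4 t)) / (2 * 1/4) = 72/25 - 72*exp(-t/2)/25.
As t -> infinity, exp(-2*1/4 t) -> 0, so the stationary variance is sigma^2 / (2 theta) = 72/25.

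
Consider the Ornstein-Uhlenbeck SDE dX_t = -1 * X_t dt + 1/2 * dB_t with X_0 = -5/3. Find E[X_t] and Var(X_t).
E[X_t] = -5*exp(-t)/3; Var(X_t) = 1/8 - exp(-2*t)/8

The OU SDE dX = -theta X dt + sigma dB admits the integrating factor exp(theta t): d(exp(theta t) X_t) = sigma exp(theta t) dB_t. Integrating from 0 to t:
  X_t = x_0 * exp(-theta t) + sigma * int_0^t exp(-theta (t-s)) dB_s.
The Itô integral has mean 0 and (by the Itô isometry) variance sigma^2 * int_0^t exp(-2 theta (t - s)) ds = sigma^2 * (1 - exp(-2 theta t)) / (2 theta).
With theta = 1, sigma = 1/2, x_0 = -5/3:
  E[X_t] = -5/3 * exp(-1 t) = -5*exp(-t)/3
  Var(X_t) = (1/2)^2 * (1 - exp(-2*1 t)) / (2 * 1) = 1/8 - exp(-2*t)/8.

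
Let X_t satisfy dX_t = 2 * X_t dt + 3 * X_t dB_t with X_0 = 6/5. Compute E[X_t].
E[X_t] = 6*exp(2*t)/5

For GBM dX = mu X dt + sigma X dB with X_0 = x_0, apply Itô to Y = log X: dY = (mu - sigma^2/2) dt + sigma dB, so Y_t = log(x_0) + (mu - sigma^2/2) t + sigma B_t and hence X_t = x_0 * exp((mu - sigma^2/2) t + sigma B_t).
With mu = 2, sigma = 3, x_0 = 6/5, this gives:
  X_t = 6/5 * exp((-5/2) * t + (3) * B_t).
Since sigma*B_t ~ Normal(0, sigma^2 t), E[exp(sigma*B_t)] = exp(sigma^2 t / 2); so E[X_t] = x_0 * exp((mu - sigma^2/2) t) * exp(sigma^2 t / 2) = x_0 * exp(mu t) = 6*exp(2*t)/5.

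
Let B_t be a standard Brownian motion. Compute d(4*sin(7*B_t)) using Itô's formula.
d(4*sin(7*B_t)) = (-98*sin(7*B_t)) dt + (28*cos(7*B_t)) dB_t

Itô's formula for f(B_t) gives d f(B_t) = f'(B_t) dB_t + (1/2) f''(B_t) dt. Compute derivatives of f(x) = 4*sin(7*x):
  f'(x)  = 28*cos(7*x)
  f''(x) = -196*sin(7*x)
Substitute x = B_t and multiply the f'' term by 1/2:
  drift     = (1/2) * (-196*sin(7*x)) evaluated at B_t = -98*sin(7*B_t)
  diffusion = (28*cos(7*x)) evaluated at B_t = 28*cos(7*B_t)
Therefore d(4*sin(7*B_t)) = (-98*sin(7*B_t)) dt + (28*cos(7*B_t)) dB_t.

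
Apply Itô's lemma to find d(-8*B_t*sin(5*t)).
d(-8*B_t*sin(5*t)) = (-40*B_t*cos(5*t)) dt + (-8*sin(5*t)) dB_t

Itô's formula for f(t, x): d f(t, B_t) = (f_t + (1/2) f_xx) dt + f_x dB_t. Compute partials of f(t, x) = -8*x*sin(5*t):
  f_t(t,x)  = -40*x*cos(5*t)
  f_x(t,x)  = -8*sin(5*t)
  f_xx(t,x) = 0
Assemble drift = f_t + (1/2) f_xx = -40*x*cos(5*t) and diffusion = f_x = -8*sin(5*t). Substituting x = B_t:
  d(-8*B_t*sin(5*t)) = (-40*B_t*cos(5*t)) dt + (-8*sin(5*t)) dB_t.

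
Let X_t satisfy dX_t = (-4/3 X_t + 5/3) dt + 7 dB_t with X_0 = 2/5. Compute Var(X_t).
Var(X_t) = 147/8 - 147*exp(-8*t/3)/8

The variance V(t) = Var(X_t) satisfies V'(t) = 2 a V(t) + c^2 with V(0) = 0 (drift coefficient is linear in X, diffusion is constant). With a = -4/3, c = 7, the solution is
  V(t) = (c^2 / (2 a)) * (exp(2 a t) - 1)
       = (7^2 / (2*(-4/3))) * (exp((-8/3) t) - 1)
       = 147/8 - 147*exp(-8*t/3)/8.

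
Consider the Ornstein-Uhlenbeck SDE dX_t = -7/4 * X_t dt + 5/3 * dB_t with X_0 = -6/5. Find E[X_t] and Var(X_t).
E[X_t] = -6*exp(-7*t/4)/5; Var(X_t) = 50/63 - 50*exp(-7*t/2)/63

The OU SDE dX = -theta X dt + sigma dB admits the integrating factor exp(theta t): d(exp(theta t) X_t) = sigma exp(theta t) dB_t. Integrating from 0 to t:
  X_t = x_0 * exp(-theta t) + sigma * int_0^t exp(-theta (t-s)) dB_s.
The Itô integral has mean 0 and (by the Itô isometry) variance sigma^2 * int_0^t exp(-2 theta (t - s)) ds = sigma^2 * (1 - exp(-2 theta t)) / (2 theta).
With theta = 7/4, sigma = 5/3, x_0 = -6/5:
  E[X_t] = -6/5 * exp(-7/4 t) = -6*exp(-7*t/4)/5
  Var(X_t) = (5/3)^2 * (1 - exp(-2*7/4 t)) / (2 * 7/4) = 50/63 - 50*exp(-7*t/2)/63.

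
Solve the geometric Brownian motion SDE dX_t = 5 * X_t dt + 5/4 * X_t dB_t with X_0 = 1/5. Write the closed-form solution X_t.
X_t = 1/5 * exp((135/32) * t + (5/4) * B_t)

For GBM dX = mu X dt + sigma X dB with X_0 = x_0, apply Itô to Y = log X: dY = (mu - sigma^2/2) dt + sigma dB, so Y_t = log(x_0) + (mu - sigma^2/2) t + sigma B_t and hence X_t = x_0 * exp((mu - sigma^2/2) t + sigma B_t).
With mu = 5, sigma = 5/4, x_0 = 1/5, this gives:
  X_t = 1/5 * exp((135/32) * t + (5/4) * B_t).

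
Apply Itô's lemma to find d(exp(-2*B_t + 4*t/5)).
d(exp(-2*B_t + 4*t/5)) = (14*exp(-2*B_t + 4*t/5)/5) dt + (-2*exp(-2*B_t + 4*t/5)) dB_t

Itô's formula for f(t, x): d f(t, B_t) = (f_t + (1/2) f_xx) dt + f_x dB_t. Compute partials of f(t, x) = exp(4*t/5 - 2*x):
  f_t(t,x)  = 4*exp(4*t/5 - 2*x)/5
  f_x(t,x)  = -2*exp(4*t/5 - 2*x)
  f_xx(t,x) = 4*exp(4*t/5 - 2*x)
Assemble drift = f_t + (1/2) f_xx = 14*exp(4*t/5 - 2*x)/5 and diffusion = f_x = -2*exp(4*t/5 - 2*x). Substituting x = B_t:
  d(exp(-2*B_t + 4*t/5)) = (14*exp(-2*B_t + 4*t/5)/5) dt + (-2*exp(-2*B_t + 4*t/5)) dB_t.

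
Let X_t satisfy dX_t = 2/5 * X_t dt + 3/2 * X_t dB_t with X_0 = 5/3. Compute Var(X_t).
Var(X_t) = 25*(exp(9*t/4) - 1)*exp(4*t/5)/9

For GBM dX = mu X dt + sigma X dB with X_0 = x_0, apply Itô to Y = log X: dY = (mu - sigma^2/2) dt + sigma dB, so Y_t = log(x_0) + (mu - sigma^2/2) t + sigma B_t and hence X_t = x_0 * exp((mu - sigma^2/2) t + sigma B_t).
With mu = 2/5, sigma = 3/2, x_0 = 5/3, this gives:
  X_t = 5/3 * exp((-29/40) * t + (3/2) * B_t).
Since sigma*B_t ~ Normal(0, sigma^2 t), E[exp(sigma*B_t)] = exp(sigma^2 t / 2); so E[X_t] = x_0 * exp((mu - sigma^2/2) t) * exp(sigma^2 t / 2) = x_0 * exp(mu t) = 5*exp(2*t/5)/3.
Var(X_t) = E[X_t^2] - (E[X_t])^2 = x_0^2 * exp(2 mu t) * (exp(sigma^2 t) - 1) = 25*(exp(9*t/4) - 1)*exp(4*t/5)/9.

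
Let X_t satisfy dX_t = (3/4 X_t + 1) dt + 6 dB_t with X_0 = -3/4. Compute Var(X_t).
Var(X_t) = 24*exp(3*t/2) - 24

The variance V(t) = Var(X_t) satisfies V'(t) = 2 a V(t) + c^2 with V(0) = 0 (drift coefficient is linear in X, diffusion is constant). With a = 3/4, c = 6, the solution is
  V(t) = (c^2 / (2 a)) * (exp(2 a t) - 1)
       = (6^2 / (2*(3/4))) * (exp((3/2) t) - 1)
       = 24*exp(3*t/2) - 24.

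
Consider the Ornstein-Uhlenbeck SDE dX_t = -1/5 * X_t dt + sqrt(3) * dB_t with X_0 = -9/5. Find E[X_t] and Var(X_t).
E[X_t] = -9*exp(-t/5)/5; Var(X_t) = 15/2 - 15*exp(-2*t/5)/2

The OU SDE dX = -theta X dt + sigma dB admits the integrating factor exp(theta t): d(exp(theta t) X_t) = sigma exp(theta t) dB_t. Integrating from 0 to t:
  X_t = x_0 * exp(-theta t) + sigma * int_0^t exp(-theta (t-s)) dB_s.
The Itô integral has mean 0 and (by the Itô isometry) variance sigma^2 * int_0^t exp(-2 theta (t - s)) ds = sigma^2 * (1 - exp(-2 theta t)) / (2 theta).
With theta = 1/5, sigma = sqrt(3), x_0 = -9/5:
  E[X_t] = -9/5 * exp(-1/5 t) = -9*exp(-t/5)/5
  Var(X_t) = (sqrt(3))^2 * (1 - exp(-2*1/5 t)) / (2 * 1/5) = 15/2 - 15*exp(-2*t/5)/2.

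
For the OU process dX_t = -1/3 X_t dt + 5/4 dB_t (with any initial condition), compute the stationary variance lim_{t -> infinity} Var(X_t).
lim Var(X_t) = 75/32

The OU SDE dX = -theta X dt + sigma dB admits the integrating factor exp(theta t): d(exp(theta t) X_t) = sigma exp(theta t) dB_t. Integrating from 0 to t gives X_t = x_0 * exp(-theta t) + sigma * int_0^t exp(-theta (t-s)) dB_s for any initial x_0. The Itô integral has variance (by the Itô isometry) sigma^2 * int_0^t exp(-2 theta (t - s)) ds = sigma^2 * (1 - exp(-2 theta t)) / (2 theta), independent of x_0.
With theta = 1/3, sigma = 5/4:
  Var(X_t) = (5/4)^2 * (1 - exp(-2*1/3 t)) / (2 * 1/3) = 75/32 - 75*exp(-2*t/3)/32.
As t -> infinity, exp(-2*1/3 t) -> 0, so the stationary variance is sigma^2 / (2 theta) = 75/32.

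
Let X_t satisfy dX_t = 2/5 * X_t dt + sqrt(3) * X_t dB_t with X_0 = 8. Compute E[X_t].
E[X_t] = 8*exp(2*t/5)

For GBM dX = mu X dt + sigma X dB with X_0 = x_0, apply Itô to Y = log X: dY = (mu - sigma^2/2) dt + sigma dB, so Y_t = log(x_0) + (mu - sigma^2/2) t + sigma B_t and hence X_t = x_0 * exp((mu - sigma^2/2) t + sigma B_t).
With mu = 2/5, sigma = sqrt(3), x_0 = 8, this gives:
  X_t = 8 * exp((-11/10) * t + (sqrt(3)) * B_t).
Since sigma*B_t ~ Normal(0, sigma^2 t), E[exp(sigma*B_t)] = exp(sigma^2 t / 2); so E[X_t] = x_0 * exp((mu - sigma^2/2) t) * exp(sigma^2 t / 2) = x_0 * exp(mu t) = 8*exp(2*t/5).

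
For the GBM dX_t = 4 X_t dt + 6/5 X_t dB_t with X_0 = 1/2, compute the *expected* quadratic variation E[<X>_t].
E[<X>_t] = 9*exp(236*t/25)/236 - 9/236

<X>_t = int_0^t ((6/5) * X_s)^2 ds. Taking expectation inside the integral: E[<X>_t] = (6/5)^2 * int_0^t E[X_s^2] ds. For GBM, E[X_s^2] = x_0^2 * exp((2 mu + sigma^2) s). Integrating:
  E[<X>_t] = (6/5)^2 * (1/2)^2 * (exp((2*4 + (6/5)^2) t) - 1) / (2*4 + (6/5)^2)
           = (6/5)^2 * (1/2)^2 * (exp((236/25) t) - 1) / (236/25) = 9*exp(236*t/25)/236 - 9/236.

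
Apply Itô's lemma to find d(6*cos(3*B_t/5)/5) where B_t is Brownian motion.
d(6*cos(3*B_t/5)/5) = (-27*cos(3*B_t/5)/125) dt + (-18*sin(3*B_t/5)/25) dB_t

Itô's formula for f(B_t) gives d f(B_t) = f'(B_t) dB_t + (1/2) f''(B_t) dt. Compute derivatives of f(x) = 6*cos(3*x/5)/5:
  f'(x)  = -18*sin(3*x/5)/25
  f''(x) = -54*cos(3*x/5)/125
Substitute x = B_t and multiply the f'' term by 1/2:
  drift     = (1/2) * (-54*cos(3*x/5)/125) evaluated at B_t = -27*cos(3*B_t/5)/125
  diffusion = (-18*sin(3*x/5)/25) evaluated at B_t = -18*sin(3*B_t/5)/25
Therefore d(6*cos(3*B_t/5)/5) = (-27*cos(3*B_t/5)/125) dt + (-18*sin(3*B_t/5)/25) dB_t.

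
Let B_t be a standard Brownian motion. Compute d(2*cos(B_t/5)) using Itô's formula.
d(2*cos(B_t/5)) = (-cos(B_t/5)/25) dt + (-2*sin(B_t/5)/5) dB_t

Itô's formula for f(B_t) gives d f(B_t) = f'(B_t) dB_t + (1/2) f''(B_t) dt. Compute derivatives of f(x) = 2*cos(x/5):
  f'(x)  = -2*sin(x/5)/5
  f''(x) = -2*cos(x/5)/25
Substitute x = B_t and multiply the f'' term by 1/2:
  drift     = (1/2) * (-2*cos(x/5)/25) evaluated at B_t = -cos(B_t/5)/25
  diffusion = (-2*sin(x/5)/5) evaluated at B_t = -2*sin(B_t/5)/5
Therefore d(2*cos(B_t/5)) = (-cos(B_t/5)/25) dt + (-2*sin(B_t/5)/5) dB_t.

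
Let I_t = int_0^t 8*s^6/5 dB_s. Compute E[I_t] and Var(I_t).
E[I_t] = 0; Var(I_t) = 64*t^13/325

The Itô integral of a deterministic integrand f(s) has mean 0 because each increment f(s) * (B_{s+ds} - B_s) has mean 0. By the Itô isometry:
  Var( int_0^t f(s) dB_s ) = E[ (int_0^t f(s) dB_s)^2 ] = int_0^t f(s)^2 ds.
Here f(s) = 8*s^6/5, so f(s)^2 = 64*s^12/25. Integrate:
  int_0^t (64*s^12/25) ds = 64*t^13/325.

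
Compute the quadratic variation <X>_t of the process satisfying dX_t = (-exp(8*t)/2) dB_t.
<X>_t = exp(16*t)/64 - 1/64

For an Itô process dX_t = a(t) dt + b(t) dB_t, the quadratic variation is <X>_t = int_0^t b(s)^2 ds (the drift term does not contribute). Here b(s) = -exp(8*s)/2, so
  b(s)^2 = exp(16*s)/4.
Integrating from 0 to t:
  <X>_t = int_0^t (exp(16*s)/4) ds = exp(16*t)/64 - 1/64.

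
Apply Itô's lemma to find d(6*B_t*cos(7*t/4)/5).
d(6*B_t*cos(7*t/4)/5) = (-21*B_t*sin(7*t/4)/10) dt + (6*cos(7*t/4)/5) dB_t

Itô's formula for f(t, x): d f(t, B_t) = (f_t + (1/2) f_xx) dt + f_x dB_t. Compute partials of f(t, x) = 6*x*cos(7*t/4)/5:
  f_t(t,x)  = -21*x*sin(7*t/4)/10
  f_x(t,x)  = 6*cos(7*t/4)/5
  f_xx(t,x) = 0
Assemble drift = f_t + (1/2) f_xx = -21*x*sin(7*t/4)/10 and diffusion = f_x = 6*cos(7*t/4)/5. Substituting x = B_t:
  d(6*B_t*cos(7*t/4)/5) = (-21*B_t*sin(7*t/4)/10) dt + (6*cos(7*t/4)/5) dB_t.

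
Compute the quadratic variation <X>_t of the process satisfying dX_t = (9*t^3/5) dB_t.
<X>_t = 81*t^7/175

For an Itô process dX_t = a(t) dt + b(t) dB_t, the quadratic variation is <X>_t = int_0^t b(s)^2 ds (the drift term does not contribute). Here b(s) = 9*s^3/5, so
  b(s)^2 = 81*s^6/25.
Integrating from 0 to t:
  <X>_t = int_0^t (81*s^6/25) ds = 81*t^7/175.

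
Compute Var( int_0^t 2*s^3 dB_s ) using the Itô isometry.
Var = 4*t^7/7

The Itô integral of a deterministic integrand f(s) has mean 0 because each increment f(s) * (B_{s+ds} - B_s) has mean 0. By the Itô isometry:
  Var( int_0^t f(s) dB_s ) = E[ (int_0^t f(s) dB_s)^2 ] = int_0^t f(s)^2 ds.
Here f(s) = 2*s^3, so f(s)^2 = 4*s^6. Integrate:
  int_0^t (4*s^6) ds = 4*t^7/7.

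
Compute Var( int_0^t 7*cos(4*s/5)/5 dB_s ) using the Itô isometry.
Var = 49*t/50 + 49*sin(4*t/5)*cos(4*t/5)/40

The Itô integral of a deterministic integrand f(s) has mean 0 because each increment f(s) * (B_{s+ds} - B_s) has mean 0. By the Itô isometry:
  Var( int_0^t f(s) dB_s ) = E[ (int_0^t f(s) dB_s)^2 ] = int_0^t f(s)^2 ds.
Here f(s) = 7*cos(4*s/5)/5, so f(s)^2 = 49*cos(4*s/5)^2/25. Integrate:
  int_0^t (49*cos(4*s/5)^2/25) ds = 49*t/50 + 49*sin(4*t/5)*cos(4*t/5)/40.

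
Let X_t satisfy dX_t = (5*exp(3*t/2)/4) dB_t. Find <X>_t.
<X>_t = 25*exp(3*t)/48 - 25/48

For an Itô process dX_t = a(t) dt + b(t) dB_t, the quadratic variation is <X>_t = int_0^t b(s)^2 ds (the drift term does not contribute). Here b(s) = 5*exp(3*s/2)/4, so
  b(s)^2 = 25*exp(3*s)/16.
Integrating from 0 to t:
  <X>_t = int_0^t (25*exp(3*s)/16) ds = 25*exp(3*t)/48 - 25/48.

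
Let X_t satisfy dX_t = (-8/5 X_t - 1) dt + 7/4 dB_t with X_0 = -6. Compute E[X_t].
E[X_t] = -5/8 - 43*exp(-8*t/5)/8

Taking expectations and using E[dB_t] = 0, the mean m(t) = E[X_t] satisfies the ODE m'(t) = a m(t) + b with m(0) = x_0. With a = -8/5, b = -1, x_0 = -6, the solution is
  m(t) = x_0 * exp(a t) + (b/a) * (exp(a t) - 1)
       = (-6) * exp((-8/5) t) + ((-1)/(-8/5)) * (exp((-8/5) t) - 1)
       = -5/8 - 43*exp(-8*t/5)/8.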